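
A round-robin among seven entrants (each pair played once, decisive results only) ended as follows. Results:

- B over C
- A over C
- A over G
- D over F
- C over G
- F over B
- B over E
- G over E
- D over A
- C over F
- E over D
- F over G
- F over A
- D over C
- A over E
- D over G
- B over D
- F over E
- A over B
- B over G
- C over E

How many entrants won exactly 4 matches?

Win totals: A 4, B 4, C 3, D 4, E 1, F 4, G 1.
Exactly 4: A, B, D, F — 4 entrants.

4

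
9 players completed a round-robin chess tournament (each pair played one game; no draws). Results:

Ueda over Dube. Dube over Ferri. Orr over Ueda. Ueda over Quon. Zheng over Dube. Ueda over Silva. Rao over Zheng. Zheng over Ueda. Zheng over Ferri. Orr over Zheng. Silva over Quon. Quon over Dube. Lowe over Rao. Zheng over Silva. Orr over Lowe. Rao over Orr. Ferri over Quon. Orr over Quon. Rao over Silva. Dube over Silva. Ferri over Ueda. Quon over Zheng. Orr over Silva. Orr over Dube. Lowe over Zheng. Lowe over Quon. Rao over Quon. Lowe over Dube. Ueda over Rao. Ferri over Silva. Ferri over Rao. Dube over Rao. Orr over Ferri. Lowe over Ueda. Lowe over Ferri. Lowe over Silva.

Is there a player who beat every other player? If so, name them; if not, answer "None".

None

Highest win total is Orr with 7 (out of 8 possible).
Orr lost to Rao, so no player went undefeated.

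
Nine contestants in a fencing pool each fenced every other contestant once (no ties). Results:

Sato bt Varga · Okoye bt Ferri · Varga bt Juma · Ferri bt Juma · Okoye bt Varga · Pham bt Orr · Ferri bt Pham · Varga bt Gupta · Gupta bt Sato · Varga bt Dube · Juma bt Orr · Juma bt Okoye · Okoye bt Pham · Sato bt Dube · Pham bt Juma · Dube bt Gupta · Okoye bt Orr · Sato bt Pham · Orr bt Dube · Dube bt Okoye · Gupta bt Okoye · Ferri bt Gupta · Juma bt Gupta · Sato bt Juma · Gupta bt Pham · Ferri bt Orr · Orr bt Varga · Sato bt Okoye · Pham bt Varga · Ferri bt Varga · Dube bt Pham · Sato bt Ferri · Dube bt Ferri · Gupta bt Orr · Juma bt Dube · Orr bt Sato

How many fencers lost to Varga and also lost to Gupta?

Varga beat: Juma, Dube, Gupta.
Gupta beat: Sato, Okoye, Pham, Orr.
No one was beaten by both.

0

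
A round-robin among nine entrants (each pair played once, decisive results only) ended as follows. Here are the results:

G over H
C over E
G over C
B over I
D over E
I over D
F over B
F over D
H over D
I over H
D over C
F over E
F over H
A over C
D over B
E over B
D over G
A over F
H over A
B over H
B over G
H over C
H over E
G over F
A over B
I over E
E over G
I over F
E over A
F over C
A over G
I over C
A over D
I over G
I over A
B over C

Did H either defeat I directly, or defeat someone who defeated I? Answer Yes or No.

No

H did not beat I directly.
H beat A, C, D, E, but each of them lost to I. No two-step path.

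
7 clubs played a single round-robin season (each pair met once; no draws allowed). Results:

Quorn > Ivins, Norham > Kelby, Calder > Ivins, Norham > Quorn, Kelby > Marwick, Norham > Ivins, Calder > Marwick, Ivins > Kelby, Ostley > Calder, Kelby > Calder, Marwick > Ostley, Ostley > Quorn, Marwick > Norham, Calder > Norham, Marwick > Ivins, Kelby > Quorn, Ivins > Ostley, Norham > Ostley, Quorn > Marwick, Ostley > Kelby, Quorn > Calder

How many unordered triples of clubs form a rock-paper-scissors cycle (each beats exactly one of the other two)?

Win totals: Calder 3, Ostley 3, Marwick 3, Ivins 2, Norham 4, Kelby 3, Quorn 3.
A club with w wins dominates both others in C(w,2) triples; summing gives 3 + 3 + 3 + 1 + 6 + 3 + 3 = 22 transitive triples.
Total triples C(7,3) = 35, so cyclic triples = 35 − 22 = 13.

13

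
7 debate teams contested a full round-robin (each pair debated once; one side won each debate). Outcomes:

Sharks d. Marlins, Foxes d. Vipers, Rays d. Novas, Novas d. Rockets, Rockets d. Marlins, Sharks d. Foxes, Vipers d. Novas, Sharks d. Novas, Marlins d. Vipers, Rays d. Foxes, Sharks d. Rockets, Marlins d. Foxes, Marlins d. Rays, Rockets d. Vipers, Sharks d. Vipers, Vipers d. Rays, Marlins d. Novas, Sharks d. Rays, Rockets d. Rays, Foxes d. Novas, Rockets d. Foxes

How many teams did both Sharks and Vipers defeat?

2

Sharks beat: Foxes, Rays, Marlins, Rockets, Novas, Vipers.
Vipers beat: Rays, Novas.
Both beat: Rays, Novas — 2.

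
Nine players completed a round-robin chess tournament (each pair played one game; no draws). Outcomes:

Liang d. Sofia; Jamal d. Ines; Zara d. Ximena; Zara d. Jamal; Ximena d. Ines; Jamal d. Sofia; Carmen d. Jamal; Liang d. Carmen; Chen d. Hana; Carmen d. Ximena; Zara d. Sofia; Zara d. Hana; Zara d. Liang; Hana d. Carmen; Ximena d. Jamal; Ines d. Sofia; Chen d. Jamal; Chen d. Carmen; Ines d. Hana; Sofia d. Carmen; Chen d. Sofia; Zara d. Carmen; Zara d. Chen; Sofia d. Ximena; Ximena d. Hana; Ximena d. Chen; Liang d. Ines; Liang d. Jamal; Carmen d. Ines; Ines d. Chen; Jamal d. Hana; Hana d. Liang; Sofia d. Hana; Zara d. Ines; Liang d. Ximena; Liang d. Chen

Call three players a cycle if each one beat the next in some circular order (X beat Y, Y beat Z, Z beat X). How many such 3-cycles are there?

16

Win totals: Hana 2, Liang 6, Carmen 3, Ines 3, Ximena 4, Sofia 3, Chen 4, Jamal 3, Zara 8.
A player with w wins dominates both others in C(w,2) triples; summing gives 1 + 15 + 3 + 3 + 6 + 3 + 6 + 3 + 28 = 68 transitive triples.
Total triples C(9,3) = 84, so cyclic triples = 84 − 68 = 16.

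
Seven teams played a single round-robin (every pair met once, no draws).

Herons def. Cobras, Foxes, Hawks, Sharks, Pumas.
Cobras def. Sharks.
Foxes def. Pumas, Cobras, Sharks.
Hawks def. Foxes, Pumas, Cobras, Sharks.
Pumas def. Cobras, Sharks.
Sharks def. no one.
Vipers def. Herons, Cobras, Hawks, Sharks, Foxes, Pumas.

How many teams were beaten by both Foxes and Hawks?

3

Foxes beat: Pumas, Cobras, Sharks.
Hawks beat: Foxes, Pumas, Cobras, Sharks.
Both beat: Pumas, Cobras, Sharks — 3.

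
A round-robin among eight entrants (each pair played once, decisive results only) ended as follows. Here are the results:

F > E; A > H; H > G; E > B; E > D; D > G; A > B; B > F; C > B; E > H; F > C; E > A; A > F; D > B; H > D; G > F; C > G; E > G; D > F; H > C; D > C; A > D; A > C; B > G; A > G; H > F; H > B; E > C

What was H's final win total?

5

H's results: beat B, C, D, F, G; lost to A, E.
That is 5 wins.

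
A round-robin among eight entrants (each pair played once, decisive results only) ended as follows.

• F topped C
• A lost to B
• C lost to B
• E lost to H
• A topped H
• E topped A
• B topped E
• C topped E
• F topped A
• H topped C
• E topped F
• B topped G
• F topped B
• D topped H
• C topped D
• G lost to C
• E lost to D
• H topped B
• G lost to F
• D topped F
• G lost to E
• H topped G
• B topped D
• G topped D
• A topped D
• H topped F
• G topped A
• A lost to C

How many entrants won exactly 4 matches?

2

Win totals: A 2, B 5, C 4, D 3, E 3, F 4, G 2, H 5.
Exactly 4: C, F — 2 entrants.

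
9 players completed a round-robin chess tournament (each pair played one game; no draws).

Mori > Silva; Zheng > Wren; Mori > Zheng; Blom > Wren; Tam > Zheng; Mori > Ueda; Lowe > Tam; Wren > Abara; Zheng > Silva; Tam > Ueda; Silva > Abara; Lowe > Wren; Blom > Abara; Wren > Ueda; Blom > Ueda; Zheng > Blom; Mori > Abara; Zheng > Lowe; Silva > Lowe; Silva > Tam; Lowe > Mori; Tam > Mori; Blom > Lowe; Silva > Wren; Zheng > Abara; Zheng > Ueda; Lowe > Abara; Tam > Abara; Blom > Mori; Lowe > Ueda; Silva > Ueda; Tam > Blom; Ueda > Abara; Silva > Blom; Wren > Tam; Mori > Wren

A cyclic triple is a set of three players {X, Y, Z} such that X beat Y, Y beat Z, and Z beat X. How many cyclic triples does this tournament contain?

Win totals: Lowe 5, Silva 6, Blom 5, Abara 0, Wren 3, Zheng 6, Ueda 1, Tam 5, Mori 5.
A player with w wins dominates both others in C(w,2) triples; summing gives 10 + 15 + 10 + 0 + 3 + 15 + 0 + 10 + 10 = 73 transitive triples.
Total triples C(9,3) = 84, so cyclic triples = 84 − 73 = 11.

11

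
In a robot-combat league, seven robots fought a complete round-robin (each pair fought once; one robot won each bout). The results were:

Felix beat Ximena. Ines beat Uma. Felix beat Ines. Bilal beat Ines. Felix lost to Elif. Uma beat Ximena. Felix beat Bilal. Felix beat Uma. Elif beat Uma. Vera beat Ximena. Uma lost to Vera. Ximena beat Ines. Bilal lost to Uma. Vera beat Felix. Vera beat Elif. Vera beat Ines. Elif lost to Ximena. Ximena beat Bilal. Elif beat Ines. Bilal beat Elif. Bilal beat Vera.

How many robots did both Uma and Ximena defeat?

1

Uma beat: Bilal, Ximena.
Ximena beat: Bilal, Ines, Elif.
Both beat: Bilal — 1.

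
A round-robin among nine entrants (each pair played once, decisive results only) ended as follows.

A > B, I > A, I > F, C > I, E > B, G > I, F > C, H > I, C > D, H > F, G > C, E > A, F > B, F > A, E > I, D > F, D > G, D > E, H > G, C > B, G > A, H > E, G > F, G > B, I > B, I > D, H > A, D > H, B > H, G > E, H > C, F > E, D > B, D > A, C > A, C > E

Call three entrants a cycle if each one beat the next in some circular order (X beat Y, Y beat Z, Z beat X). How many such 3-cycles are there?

14

Win totals: A 1, B 1, C 5, D 6, E 3, F 4, G 6, H 6, I 4.
An entrant with w wins dominates both others in C(w,2) triples; summing gives 0 + 0 + 10 + 15 + 3 + 6 + 15 + 15 + 6 = 70 transitive triples.
Total triples C(9,3) = 84, so cyclic triples = 84 − 70 = 14.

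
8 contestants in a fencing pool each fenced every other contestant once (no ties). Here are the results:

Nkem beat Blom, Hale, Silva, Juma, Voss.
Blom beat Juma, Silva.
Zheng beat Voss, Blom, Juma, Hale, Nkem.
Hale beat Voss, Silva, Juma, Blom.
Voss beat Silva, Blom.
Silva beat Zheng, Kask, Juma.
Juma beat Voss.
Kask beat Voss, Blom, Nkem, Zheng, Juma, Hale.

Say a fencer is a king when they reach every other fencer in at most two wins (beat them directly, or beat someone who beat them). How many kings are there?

Blom cannot reach Hale, Nkem in two steps.
Kask reaches everyone (king).
Zheng cannot reach Kask in two steps.
Juma cannot reach Kask, Zheng, Hale, Nkem in two steps.
Hale cannot reach Nkem in two steps.
Nkem reaches everyone (king).
Silva reaches everyone (king).
Voss cannot reach Hale, Nkem in two steps.
Kings: Kask, Nkem, Silva — 3.

3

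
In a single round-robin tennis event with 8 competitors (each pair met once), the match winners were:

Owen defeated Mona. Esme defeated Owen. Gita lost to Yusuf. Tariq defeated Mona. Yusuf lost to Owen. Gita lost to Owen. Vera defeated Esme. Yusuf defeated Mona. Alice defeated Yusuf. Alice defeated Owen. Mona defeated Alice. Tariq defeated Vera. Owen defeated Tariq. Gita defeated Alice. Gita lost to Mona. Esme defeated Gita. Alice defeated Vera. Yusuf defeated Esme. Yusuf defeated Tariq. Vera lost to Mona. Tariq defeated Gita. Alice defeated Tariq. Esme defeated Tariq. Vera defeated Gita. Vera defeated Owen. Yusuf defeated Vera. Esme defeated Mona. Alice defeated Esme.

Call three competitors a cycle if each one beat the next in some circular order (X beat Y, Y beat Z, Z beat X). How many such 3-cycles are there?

Win totals: Owen 4, Tariq 3, Alice 5, Vera 3, Yusuf 5, Esme 4, Mona 3, Gita 1.
A competitor with w wins dominates both others in C(w,2) triples; summing gives 6 + 3 + 10 + 3 + 10 + 6 + 3 + 0 = 41 transitive triples.
Total triples C(8,3) = 56, so cyclic triples = 56 − 41 = 15.

15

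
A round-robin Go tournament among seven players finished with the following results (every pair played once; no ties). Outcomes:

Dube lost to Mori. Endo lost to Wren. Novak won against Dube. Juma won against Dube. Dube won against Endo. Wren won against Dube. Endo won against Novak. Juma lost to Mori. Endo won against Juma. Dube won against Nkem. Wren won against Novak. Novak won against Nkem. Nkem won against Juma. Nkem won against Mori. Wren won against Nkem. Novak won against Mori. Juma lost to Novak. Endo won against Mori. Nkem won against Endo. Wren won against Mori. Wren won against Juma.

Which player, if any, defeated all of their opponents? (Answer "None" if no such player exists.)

Wren

Wren has 6 wins out of 6 opponents — a perfect record.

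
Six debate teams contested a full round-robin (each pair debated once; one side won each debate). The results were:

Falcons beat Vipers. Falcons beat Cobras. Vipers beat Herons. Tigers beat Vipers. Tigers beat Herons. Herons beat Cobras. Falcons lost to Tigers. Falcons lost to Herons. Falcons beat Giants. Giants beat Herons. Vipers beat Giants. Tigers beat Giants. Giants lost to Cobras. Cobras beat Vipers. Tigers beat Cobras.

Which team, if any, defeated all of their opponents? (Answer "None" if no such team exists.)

Tigers has 5 wins out of 5 opponents — a perfect record.

Tigers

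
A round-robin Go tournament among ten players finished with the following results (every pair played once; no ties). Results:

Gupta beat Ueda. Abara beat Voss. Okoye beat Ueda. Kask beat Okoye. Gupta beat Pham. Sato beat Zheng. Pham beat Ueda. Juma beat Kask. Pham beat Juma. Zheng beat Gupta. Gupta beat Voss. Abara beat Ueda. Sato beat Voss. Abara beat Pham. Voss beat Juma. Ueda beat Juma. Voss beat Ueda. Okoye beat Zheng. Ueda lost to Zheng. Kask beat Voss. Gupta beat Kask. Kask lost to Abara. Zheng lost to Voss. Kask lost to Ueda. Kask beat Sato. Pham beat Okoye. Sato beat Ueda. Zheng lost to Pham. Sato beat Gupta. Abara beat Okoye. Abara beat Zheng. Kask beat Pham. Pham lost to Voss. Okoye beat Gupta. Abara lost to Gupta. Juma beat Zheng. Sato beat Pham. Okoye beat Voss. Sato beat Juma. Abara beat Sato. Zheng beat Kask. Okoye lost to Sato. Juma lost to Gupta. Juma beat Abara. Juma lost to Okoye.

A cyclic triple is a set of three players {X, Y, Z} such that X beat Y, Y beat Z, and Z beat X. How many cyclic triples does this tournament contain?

28

Win totals: Okoye 5, Kask 4, Zheng 3, Gupta 6, Pham 4, Sato 7, Ueda 2, Voss 4, Abara 7, Juma 3.
A player with w wins dominates both others in C(w,2) triples; summing gives 10 + 6 + 3 + 15 + 6 + 21 + 1 + 6 + 21 + 3 = 92 transitive triples.
Total triples C(10,3) = 120, so cyclic triples = 120 − 92 = 28.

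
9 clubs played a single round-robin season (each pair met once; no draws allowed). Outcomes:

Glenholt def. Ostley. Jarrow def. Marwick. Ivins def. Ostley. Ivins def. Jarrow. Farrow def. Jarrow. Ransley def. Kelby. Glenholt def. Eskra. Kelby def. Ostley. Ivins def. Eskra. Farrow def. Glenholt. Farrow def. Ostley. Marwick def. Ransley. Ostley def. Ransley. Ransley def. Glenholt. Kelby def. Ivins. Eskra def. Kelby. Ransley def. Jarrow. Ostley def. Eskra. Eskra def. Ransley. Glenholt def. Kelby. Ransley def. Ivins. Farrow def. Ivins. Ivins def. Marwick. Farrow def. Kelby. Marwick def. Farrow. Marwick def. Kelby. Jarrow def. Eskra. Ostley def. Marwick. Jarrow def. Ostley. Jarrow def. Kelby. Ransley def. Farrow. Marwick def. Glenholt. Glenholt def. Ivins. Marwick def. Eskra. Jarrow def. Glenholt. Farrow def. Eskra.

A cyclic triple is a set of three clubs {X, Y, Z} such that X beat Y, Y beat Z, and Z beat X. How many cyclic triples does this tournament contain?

22

Win totals: Farrow 6, Kelby 2, Jarrow 5, Ivins 4, Marwick 5, Ransley 5, Ostley 3, Glenholt 4, Eskra 2.
A club with w wins dominates both others in C(w,2) triples; summing gives 15 + 1 + 10 + 6 + 10 + 10 + 3 + 6 + 1 = 62 transitive triples.
Total triples C(9,3) = 84, so cyclic triples = 84 − 62 = 22.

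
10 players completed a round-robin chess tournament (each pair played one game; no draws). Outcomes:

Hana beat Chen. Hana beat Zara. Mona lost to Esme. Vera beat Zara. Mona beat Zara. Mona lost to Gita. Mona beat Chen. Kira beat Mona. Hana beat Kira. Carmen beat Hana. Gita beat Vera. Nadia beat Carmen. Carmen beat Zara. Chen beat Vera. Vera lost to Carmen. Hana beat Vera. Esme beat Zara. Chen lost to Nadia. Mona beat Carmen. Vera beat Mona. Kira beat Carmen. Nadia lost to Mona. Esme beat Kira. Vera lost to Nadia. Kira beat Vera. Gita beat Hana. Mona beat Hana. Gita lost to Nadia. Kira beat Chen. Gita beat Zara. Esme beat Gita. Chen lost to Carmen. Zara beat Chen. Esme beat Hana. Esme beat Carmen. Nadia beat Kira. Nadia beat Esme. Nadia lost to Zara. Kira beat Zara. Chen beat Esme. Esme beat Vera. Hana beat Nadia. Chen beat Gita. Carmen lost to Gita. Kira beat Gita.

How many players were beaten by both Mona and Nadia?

2

Mona beat: Hana, Zara, Chen, Nadia, Carmen.
Nadia beat: Gita, Vera, Chen, Esme, Kira, Carmen.
Both beat: Chen, Carmen — 2.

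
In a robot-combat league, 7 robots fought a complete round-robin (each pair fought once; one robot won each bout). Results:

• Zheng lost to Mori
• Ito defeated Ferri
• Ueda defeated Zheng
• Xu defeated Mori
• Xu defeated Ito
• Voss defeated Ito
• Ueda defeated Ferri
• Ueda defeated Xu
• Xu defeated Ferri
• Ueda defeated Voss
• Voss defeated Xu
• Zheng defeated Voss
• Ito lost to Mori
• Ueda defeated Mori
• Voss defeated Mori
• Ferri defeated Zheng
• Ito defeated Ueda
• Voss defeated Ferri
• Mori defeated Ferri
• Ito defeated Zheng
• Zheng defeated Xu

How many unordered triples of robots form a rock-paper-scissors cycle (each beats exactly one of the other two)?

Win totals: Ueda 5, Ito 3, Mori 3, Zheng 2, Xu 3, Voss 4, Ferri 1.
A robot with w wins dominates both others in C(w,2) triples; summing gives 10 + 3 + 3 + 1 + 3 + 6 + 0 = 26 transitive triples.
Total triples C(7,3) = 35, so cyclic triples = 35 − 26 = 9.

9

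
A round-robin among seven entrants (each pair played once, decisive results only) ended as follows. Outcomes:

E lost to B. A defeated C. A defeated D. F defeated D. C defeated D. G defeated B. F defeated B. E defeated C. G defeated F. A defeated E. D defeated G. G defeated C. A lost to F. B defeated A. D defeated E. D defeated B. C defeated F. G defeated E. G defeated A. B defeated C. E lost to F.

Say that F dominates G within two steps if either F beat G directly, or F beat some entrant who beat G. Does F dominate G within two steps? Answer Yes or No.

Yes

F did not beat G directly.
F beat A, B, D, E. Of those, D beat G.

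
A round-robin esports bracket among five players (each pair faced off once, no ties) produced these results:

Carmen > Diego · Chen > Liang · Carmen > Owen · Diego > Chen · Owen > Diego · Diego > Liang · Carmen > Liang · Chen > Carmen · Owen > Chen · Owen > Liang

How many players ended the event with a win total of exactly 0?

1

Win totals: Owen 3, Diego 2, Carmen 3, Liang 0, Chen 2.
Exactly 0: Liang — 1 player.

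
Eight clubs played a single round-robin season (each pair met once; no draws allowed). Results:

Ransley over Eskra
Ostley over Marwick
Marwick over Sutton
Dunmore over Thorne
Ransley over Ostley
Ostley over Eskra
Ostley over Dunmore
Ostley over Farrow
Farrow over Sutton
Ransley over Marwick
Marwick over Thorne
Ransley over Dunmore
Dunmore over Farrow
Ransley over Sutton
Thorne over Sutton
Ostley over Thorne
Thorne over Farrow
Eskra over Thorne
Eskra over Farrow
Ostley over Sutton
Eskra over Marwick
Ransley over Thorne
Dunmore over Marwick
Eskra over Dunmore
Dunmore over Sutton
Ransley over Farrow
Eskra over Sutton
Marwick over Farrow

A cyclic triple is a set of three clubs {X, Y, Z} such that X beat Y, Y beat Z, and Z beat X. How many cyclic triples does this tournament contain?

Win totals: Dunmore 4, Ostley 6, Sutton 0, Ransley 7, Eskra 5, Farrow 1, Marwick 3, Thorne 2.
A club with w wins dominates both others in C(w,2) triples; summing gives 6 + 15 + 0 + 21 + 10 + 0 + 3 + 1 = 56 transitive triples.
Total triples C(8,3) = 56, so cyclic triples = 56 − 56 = 0.

0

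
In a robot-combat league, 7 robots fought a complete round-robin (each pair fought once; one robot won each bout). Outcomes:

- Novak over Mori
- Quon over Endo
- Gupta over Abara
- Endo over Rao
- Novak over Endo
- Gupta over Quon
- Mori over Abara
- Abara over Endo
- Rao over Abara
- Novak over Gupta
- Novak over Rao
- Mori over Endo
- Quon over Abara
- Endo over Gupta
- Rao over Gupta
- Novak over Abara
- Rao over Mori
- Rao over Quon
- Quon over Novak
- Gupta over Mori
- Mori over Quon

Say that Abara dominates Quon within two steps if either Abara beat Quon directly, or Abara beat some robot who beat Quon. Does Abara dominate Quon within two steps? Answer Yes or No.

No

Abara did not beat Quon directly.
Abara beat Endo, but each of them lost to Quon. No two-step path.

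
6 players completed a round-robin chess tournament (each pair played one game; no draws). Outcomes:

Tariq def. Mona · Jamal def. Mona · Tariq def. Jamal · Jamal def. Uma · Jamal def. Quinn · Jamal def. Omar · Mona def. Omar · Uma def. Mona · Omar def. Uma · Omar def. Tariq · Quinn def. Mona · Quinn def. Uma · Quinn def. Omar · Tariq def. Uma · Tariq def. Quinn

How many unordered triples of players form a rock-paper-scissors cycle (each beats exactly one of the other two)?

4

Win totals: Uma 1, Mona 1, Omar 2, Quinn 3, Tariq 4, Jamal 4.
A player with w wins dominates both others in C(w,2) triples; summing gives 0 + 0 + 1 + 3 + 6 + 6 = 16 transitive triples.
Total triples C(6,3) = 20, so cyclic triples = 20 − 16 = 4.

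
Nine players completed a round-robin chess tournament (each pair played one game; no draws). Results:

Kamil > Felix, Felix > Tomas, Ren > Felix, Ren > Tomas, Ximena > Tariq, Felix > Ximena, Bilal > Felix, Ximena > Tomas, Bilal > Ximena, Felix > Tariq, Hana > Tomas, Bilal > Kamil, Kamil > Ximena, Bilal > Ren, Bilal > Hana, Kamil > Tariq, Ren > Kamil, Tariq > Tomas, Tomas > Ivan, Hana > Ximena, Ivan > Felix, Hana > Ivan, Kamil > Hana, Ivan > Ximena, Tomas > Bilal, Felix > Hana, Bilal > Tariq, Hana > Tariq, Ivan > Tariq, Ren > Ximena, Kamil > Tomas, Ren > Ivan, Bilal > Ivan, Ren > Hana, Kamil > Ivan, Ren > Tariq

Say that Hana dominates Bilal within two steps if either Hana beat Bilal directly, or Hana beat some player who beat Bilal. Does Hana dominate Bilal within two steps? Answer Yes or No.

Hana did not beat Bilal directly.
Hana beat Ivan, Tomas, Tariq, Ximena. Of those, Tomas beat Bilal.

Yes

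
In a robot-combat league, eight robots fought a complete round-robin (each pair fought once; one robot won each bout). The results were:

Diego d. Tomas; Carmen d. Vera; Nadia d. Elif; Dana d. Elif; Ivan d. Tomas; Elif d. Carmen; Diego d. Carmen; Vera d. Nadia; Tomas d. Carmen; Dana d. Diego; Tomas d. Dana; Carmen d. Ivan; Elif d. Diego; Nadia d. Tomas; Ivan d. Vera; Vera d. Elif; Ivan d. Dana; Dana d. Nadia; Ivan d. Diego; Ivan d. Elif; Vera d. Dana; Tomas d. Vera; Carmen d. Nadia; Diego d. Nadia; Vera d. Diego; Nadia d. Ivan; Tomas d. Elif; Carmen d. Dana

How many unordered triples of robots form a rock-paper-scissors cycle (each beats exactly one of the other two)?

18

Win totals: Dana 3, Tomas 4, Diego 3, Vera 4, Carmen 4, Elif 2, Nadia 3, Ivan 5.
A robot with w wins dominates both others in C(w,2) triples; summing gives 3 + 6 + 3 + 6 + 6 + 1 + 3 + 10 = 38 transitive triples.
Total triples C(8,3) = 56, so cyclic triples = 56 − 38 = 18.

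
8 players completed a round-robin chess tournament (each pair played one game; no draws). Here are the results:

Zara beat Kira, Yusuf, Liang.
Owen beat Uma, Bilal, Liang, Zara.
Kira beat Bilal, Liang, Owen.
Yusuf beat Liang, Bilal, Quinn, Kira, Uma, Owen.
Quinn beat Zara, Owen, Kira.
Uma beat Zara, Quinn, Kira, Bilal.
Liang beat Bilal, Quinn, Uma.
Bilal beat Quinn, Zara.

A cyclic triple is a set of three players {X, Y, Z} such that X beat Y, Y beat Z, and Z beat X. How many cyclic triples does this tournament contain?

Win totals: Kira 3, Bilal 2, Uma 4, Liang 3, Quinn 3, Yusuf 6, Owen 4, Zara 3.
A player with w wins dominates both others in C(w,2) triples; summing gives 3 + 1 + 6 + 3 + 3 + 15 + 6 + 3 = 40 transitive triples.
Total triples C(8,3) = 56, so cyclic triples = 56 − 40 = 16.

16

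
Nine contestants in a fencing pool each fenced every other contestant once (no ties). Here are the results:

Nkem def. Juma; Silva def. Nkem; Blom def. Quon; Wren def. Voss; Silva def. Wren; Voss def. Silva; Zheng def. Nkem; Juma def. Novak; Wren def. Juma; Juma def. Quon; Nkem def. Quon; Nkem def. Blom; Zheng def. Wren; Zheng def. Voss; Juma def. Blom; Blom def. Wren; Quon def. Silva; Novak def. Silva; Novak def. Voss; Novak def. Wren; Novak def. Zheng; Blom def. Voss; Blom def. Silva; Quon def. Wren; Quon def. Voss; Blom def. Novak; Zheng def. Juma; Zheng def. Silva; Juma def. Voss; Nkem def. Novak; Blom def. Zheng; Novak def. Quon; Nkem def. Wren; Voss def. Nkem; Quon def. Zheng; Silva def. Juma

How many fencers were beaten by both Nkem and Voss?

0

Nkem beat: Wren, Juma, Blom, Novak, Quon.
Voss beat: Nkem, Silva.
No one was beaten by both.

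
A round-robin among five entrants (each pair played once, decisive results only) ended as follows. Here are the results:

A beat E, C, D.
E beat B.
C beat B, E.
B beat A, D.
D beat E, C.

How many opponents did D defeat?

D's results: beat C, E; lost to A, B.
That is 2 wins.

2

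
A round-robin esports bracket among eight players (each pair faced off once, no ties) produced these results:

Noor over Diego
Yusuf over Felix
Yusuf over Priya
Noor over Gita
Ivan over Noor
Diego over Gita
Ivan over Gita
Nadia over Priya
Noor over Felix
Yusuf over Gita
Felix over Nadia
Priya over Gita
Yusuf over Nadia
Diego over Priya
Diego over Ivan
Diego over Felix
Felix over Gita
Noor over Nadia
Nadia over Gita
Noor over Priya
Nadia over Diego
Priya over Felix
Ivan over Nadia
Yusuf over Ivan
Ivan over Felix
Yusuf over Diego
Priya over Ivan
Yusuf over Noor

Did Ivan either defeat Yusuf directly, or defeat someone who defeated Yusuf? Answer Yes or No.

No

Ivan did not beat Yusuf directly.
Ivan beat Felix, Noor, Nadia, Gita, but each of them lost to Yusuf. No two-step path.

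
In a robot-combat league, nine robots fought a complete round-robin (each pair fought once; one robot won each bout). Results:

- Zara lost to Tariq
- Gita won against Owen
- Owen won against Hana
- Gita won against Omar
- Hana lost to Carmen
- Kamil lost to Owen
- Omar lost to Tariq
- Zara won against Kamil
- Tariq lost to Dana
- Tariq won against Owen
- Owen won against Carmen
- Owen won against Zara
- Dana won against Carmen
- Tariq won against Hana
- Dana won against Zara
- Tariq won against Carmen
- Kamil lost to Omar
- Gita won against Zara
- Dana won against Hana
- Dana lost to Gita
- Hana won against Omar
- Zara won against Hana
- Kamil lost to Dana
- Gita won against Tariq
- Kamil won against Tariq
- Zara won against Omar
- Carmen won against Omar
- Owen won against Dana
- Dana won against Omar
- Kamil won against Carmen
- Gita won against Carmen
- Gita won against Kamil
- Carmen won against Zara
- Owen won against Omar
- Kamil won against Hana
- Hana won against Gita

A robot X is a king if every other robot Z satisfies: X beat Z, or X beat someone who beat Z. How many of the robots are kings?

5

Owen reaches everyone (king).
Gita reaches everyone (king).
Dana reaches everyone (king).
Carmen cannot reach Owen, Dana, Tariq in two steps.
Omar cannot reach Owen, Gita, Dana, Zara in two steps.
Hana reaches everyone (king).
Zara cannot reach Owen, Dana in two steps.
Kamil cannot reach Dana in two steps.
Tariq reaches everyone (king).
Kings: Owen, Gita, Dana, Hana, Tariq — 5.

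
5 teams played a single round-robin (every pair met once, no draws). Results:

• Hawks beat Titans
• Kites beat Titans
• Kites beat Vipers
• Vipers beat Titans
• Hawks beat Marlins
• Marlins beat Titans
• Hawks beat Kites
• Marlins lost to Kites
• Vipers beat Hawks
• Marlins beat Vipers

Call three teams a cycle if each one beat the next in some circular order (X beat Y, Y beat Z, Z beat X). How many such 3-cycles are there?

2

Of the C(5,3) = 10 triples, the cyclic ones are: {Vipers, Hawks, Marlins}; {Vipers, Hawks, Kites}.
That is 2.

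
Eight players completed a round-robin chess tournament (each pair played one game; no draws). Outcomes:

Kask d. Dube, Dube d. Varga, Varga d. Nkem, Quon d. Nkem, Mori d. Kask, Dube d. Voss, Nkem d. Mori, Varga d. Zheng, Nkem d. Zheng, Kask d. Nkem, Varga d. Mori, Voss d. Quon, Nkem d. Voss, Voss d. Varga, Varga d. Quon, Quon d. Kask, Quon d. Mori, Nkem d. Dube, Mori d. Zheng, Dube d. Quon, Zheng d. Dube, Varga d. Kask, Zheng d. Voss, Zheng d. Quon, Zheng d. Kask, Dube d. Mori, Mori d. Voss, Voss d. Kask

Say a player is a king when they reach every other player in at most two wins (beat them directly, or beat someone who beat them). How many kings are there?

Dube reaches everyone (king).
Voss reaches everyone (king).
Kask reaches everyone (king).
Quon cannot reach Varga in two steps.
Zheng reaches everyone (king).
Nkem reaches everyone (king).
Varga reaches everyone (king).
Mori reaches everyone (king).
Kings: Dube, Voss, Kask, Zheng, Nkem, Varga, Mori — 7.

7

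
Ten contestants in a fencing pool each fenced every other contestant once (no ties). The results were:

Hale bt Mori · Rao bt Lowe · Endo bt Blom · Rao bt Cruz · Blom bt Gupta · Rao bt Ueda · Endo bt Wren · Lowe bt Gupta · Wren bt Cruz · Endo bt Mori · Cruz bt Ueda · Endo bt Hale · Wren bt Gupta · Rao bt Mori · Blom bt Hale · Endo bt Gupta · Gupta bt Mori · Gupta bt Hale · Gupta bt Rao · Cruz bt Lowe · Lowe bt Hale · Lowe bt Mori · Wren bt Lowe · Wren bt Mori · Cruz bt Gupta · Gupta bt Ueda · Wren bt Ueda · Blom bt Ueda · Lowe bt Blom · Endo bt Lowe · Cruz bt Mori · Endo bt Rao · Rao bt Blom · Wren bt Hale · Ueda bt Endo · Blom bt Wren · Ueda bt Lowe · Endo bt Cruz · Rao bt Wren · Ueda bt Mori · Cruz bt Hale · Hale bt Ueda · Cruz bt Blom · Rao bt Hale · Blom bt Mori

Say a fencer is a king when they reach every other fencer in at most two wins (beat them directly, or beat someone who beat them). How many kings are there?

7

Rao reaches everyone (king).
Cruz reaches everyone (king).
Ueda reaches everyone (king).
Endo reaches everyone (king).
Hale cannot reach Rao, Cruz, Wren, Blom, Gupta in two steps.
Wren reaches everyone (king).
Blom reaches everyone (king).
Lowe cannot reach Cruz, Endo in two steps.
Mori cannot reach Rao, Cruz, Ueda, Endo, Hale, Wren, Blom, Lowe, Gupta in two steps.
Gupta reaches everyone (king).
Kings: Rao, Cruz, Ueda, Endo, Wren, Blom, Gupta — 7.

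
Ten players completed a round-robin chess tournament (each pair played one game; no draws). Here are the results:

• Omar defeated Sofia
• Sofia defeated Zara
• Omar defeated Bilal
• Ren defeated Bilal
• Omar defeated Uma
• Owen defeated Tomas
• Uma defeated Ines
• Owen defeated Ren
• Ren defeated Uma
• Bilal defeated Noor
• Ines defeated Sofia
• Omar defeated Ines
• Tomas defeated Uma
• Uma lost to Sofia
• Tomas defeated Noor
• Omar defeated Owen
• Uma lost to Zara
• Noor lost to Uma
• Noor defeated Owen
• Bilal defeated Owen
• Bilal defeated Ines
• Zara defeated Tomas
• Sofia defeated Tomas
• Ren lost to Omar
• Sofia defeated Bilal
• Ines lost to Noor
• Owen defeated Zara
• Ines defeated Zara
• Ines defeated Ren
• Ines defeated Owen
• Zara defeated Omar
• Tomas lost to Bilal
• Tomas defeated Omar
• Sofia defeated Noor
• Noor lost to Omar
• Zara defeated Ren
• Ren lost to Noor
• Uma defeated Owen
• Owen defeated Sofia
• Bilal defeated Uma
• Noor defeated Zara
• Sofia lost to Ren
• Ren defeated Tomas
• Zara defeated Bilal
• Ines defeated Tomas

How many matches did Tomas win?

Tomas' results: beat Omar, Noor, Uma; lost to Ines, Sofia, Zara, Owen, Bilal, Ren.
That is 3 wins.

3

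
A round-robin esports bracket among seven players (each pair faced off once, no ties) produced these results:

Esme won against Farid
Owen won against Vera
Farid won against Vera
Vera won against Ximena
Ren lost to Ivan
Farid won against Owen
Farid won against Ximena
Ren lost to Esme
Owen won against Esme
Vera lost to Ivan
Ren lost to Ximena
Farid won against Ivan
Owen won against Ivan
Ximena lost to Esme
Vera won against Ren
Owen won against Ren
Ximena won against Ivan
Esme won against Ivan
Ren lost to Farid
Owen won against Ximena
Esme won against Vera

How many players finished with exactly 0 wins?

Win totals: Ivan 2, Owen 5, Farid 5, Ximena 2, Vera 2, Esme 5, Ren 0.
Exactly 0: Ren — 1 player.

1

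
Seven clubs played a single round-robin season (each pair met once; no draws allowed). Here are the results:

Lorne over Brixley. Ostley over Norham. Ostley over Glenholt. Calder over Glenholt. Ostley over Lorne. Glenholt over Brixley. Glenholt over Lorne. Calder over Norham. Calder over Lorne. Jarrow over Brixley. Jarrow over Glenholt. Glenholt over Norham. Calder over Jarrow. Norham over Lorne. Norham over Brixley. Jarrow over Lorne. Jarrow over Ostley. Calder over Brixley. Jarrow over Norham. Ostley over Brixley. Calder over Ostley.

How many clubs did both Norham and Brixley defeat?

Norham beat: Brixley, Lorne.
Brixley beat: no one.
No one was beaten by both.

0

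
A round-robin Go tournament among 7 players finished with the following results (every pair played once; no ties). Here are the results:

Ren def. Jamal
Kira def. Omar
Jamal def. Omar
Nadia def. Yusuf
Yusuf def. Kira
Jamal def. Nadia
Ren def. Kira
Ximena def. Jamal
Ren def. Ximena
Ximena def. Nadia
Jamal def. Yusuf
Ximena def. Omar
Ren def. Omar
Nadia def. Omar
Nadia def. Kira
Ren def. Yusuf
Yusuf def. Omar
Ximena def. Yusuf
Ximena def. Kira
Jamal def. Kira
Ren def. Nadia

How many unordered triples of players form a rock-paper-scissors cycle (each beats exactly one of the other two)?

Win totals: Yusuf 2, Kira 1, Nadia 3, Jamal 4, Omar 0, Ren 6, Ximena 5.
A player with w wins dominates both others in C(w,2) triples; summing gives 1 + 0 + 3 + 6 + 0 + 15 + 10 = 35 transitive triples.
Total triples C(7,3) = 35, so cyclic triples = 35 − 35 = 0.

0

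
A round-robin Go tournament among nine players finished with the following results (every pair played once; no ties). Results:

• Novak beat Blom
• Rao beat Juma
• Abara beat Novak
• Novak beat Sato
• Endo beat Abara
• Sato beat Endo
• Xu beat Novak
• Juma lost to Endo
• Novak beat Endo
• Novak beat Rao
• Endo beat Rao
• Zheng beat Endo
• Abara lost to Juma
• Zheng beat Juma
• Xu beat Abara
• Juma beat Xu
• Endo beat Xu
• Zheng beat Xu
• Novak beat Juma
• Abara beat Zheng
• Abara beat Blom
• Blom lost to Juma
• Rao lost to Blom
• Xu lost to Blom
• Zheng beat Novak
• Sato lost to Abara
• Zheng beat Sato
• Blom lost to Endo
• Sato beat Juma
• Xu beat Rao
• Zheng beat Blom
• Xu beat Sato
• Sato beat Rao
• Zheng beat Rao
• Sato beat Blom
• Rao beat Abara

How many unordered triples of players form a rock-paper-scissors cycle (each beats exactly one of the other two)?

Win totals: Rao 2, Endo 5, Xu 4, Zheng 7, Sato 4, Abara 4, Novak 5, Juma 3, Blom 2.
A player with w wins dominates both others in C(w,2) triples; summing gives 1 + 10 + 6 + 21 + 6 + 6 + 10 + 3 + 1 = 64 transitive triples.
Total triples C(9,3) = 84, so cyclic triples = 84 − 64 = 20.

20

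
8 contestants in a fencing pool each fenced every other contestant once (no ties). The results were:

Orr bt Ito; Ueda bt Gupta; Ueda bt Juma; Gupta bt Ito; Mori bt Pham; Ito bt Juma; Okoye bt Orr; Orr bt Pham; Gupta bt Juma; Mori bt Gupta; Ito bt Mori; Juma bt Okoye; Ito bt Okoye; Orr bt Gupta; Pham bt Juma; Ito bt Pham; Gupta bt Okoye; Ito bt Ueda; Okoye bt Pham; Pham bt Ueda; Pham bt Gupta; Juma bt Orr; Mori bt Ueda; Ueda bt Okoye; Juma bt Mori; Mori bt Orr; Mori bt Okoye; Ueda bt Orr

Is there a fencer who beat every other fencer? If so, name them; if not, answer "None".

None

Highest win total is Mori with 5 (out of 7 possible).
Mori lost to Juma, Ito, so no fencer went undefeated.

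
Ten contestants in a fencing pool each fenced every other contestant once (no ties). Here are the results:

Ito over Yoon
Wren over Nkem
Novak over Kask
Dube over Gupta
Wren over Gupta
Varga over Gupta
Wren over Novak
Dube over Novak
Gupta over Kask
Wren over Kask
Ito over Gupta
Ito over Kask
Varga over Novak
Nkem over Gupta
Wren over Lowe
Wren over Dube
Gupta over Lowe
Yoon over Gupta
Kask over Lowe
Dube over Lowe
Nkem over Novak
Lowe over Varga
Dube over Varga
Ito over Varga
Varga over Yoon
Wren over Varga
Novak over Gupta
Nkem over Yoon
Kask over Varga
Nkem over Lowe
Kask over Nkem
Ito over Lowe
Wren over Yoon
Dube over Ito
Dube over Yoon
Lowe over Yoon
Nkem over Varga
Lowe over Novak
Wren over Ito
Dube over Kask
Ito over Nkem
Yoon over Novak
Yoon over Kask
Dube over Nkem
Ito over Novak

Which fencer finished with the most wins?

Win totals: Kask 3, Dube 8, Gupta 2, Novak 2, Yoon 3, Wren 9, Ito 7, Nkem 5, Lowe 3, Varga 3.
Wren leads with 9 wins (next highest: 8).

Wren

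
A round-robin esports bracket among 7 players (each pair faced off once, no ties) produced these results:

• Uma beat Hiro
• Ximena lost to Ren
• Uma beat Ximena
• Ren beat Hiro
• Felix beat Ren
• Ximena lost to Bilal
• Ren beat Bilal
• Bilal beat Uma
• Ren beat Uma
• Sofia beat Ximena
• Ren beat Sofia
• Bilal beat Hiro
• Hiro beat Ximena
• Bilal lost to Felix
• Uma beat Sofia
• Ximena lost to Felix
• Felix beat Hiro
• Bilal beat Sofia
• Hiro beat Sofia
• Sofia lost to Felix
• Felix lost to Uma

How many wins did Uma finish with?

Uma's results: beat Hiro, Sofia, Felix, Ximena; lost to Bilal, Ren.
That is 4 wins.

4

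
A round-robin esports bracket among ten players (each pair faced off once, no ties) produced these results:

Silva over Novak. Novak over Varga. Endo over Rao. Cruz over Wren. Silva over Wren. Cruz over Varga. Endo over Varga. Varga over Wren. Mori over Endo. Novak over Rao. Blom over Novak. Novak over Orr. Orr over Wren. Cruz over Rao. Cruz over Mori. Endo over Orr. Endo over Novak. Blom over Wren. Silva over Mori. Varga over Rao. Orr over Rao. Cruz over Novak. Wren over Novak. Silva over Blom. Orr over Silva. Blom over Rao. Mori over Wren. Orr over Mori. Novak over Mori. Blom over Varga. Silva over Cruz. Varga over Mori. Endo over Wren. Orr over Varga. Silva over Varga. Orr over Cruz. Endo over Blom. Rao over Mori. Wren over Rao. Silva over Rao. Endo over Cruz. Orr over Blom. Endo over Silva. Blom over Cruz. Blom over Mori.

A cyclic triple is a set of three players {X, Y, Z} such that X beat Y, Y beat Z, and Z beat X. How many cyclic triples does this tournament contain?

14

Win totals: Orr 7, Novak 4, Cruz 5, Blom 6, Rao 1, Varga 3, Silva 7, Mori 2, Endo 8, Wren 2.
A player with w wins dominates both others in C(w,2) triples; summing gives 21 + 6 + 10 + 15 + 0 + 3 + 21 + 1 + 28 + 1 = 106 transitive triples.
Total triples C(10,3) = 120, so cyclic triples = 120 − 106 = 14.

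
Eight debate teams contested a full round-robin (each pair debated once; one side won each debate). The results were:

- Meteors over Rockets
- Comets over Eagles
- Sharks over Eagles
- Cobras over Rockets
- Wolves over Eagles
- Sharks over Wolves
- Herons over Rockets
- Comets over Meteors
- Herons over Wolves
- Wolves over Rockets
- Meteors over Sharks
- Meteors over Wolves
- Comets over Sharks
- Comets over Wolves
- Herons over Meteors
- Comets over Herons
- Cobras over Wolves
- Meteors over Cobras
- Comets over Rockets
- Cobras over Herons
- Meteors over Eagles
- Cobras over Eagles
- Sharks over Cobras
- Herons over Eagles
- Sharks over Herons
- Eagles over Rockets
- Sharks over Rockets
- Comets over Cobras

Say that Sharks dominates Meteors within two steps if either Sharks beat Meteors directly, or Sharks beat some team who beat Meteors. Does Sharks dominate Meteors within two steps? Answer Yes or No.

Sharks did not beat Meteors directly.
Sharks beat Wolves, Cobras, Rockets, Eagles, Herons. Of those, Herons beat Meteors.

Yes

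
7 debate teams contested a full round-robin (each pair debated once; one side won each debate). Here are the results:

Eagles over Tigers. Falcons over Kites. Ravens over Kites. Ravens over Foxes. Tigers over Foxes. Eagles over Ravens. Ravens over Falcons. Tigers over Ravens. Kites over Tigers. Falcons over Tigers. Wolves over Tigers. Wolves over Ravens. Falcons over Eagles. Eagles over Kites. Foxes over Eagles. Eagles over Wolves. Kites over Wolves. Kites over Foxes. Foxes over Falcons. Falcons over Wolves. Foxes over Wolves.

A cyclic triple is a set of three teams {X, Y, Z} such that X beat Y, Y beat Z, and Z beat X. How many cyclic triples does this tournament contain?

Win totals: Ravens 3, Tigers 2, Wolves 2, Eagles 4, Falcons 4, Kites 3, Foxes 3.
A team with w wins dominates both others in C(w,2) triples; summing gives 3 + 1 + 1 + 6 + 6 + 3 + 3 = 23 transitive triples.
Total triples C(7,3) = 35, so cyclic triples = 35 − 23 = 12.

12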